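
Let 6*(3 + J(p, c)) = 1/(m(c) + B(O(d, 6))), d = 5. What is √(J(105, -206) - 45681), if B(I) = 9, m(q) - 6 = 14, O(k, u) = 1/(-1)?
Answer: I*√1383128610/174 ≈ 213.74*I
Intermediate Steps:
O(k, u) = -1
m(q) = 20 (m(q) = 6 + 14 = 20)
J(p, c) = -521/174 (J(p, c) = -3 + 1/(6*(20 + 9)) = -3 + (⅙)/29 = -3 + (⅙)*(1/29) = -3 + 1/174 = -521/174)
√(J(105, -206) - 45681) = √(-521/174 - 45681) = √(-7949015/174) = I*√1383128610/174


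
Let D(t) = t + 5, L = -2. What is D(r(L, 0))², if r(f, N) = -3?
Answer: 4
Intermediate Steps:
D(t) = 5 + t
D(r(L, 0))² = (5 - 3)² = 2² = 4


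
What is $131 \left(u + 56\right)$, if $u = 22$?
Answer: $10218$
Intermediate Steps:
$131 \left(u + 56\right) = 131 \left(22 + 56\right) = 131 \cdot 78 = 10218$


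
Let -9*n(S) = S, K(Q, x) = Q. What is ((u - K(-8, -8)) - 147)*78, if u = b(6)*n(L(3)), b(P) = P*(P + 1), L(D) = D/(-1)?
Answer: -9750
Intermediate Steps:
L(D) = -D (L(D) = D*(-1) = -D)
b(P) = P*(1 + P)
n(S) = -S/9
u = 14 (u = (6*(1 + 6))*(-(-1)*3/9) = (6*7)*(-1/9*(-3)) = 42*(1/3) = 14)
((u - K(-8, -8)) - 147)*78 = ((14 - 1*(-8)) - 147)*78 = ((14 + 8) - 147)*78 = (22 - 147)*78 = -125*78 = -9750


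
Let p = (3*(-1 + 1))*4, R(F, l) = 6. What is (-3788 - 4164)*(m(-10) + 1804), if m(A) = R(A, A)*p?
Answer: -14345408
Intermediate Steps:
p = 0 (p = (3*0)*4 = 0*4 = 0)
m(A) = 0 (m(A) = 6*0 = 0)
(-3788 - 4164)*(m(-10) + 1804) = (-3788 - 4164)*(0 + 1804) = -7952*1804 = -14345408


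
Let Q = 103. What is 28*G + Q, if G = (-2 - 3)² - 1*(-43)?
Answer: 2007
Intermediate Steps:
G = 68 (G = (-5)² + 43 = 25 + 43 = 68)
28*G + Q = 28*68 + 103 = 1904 + 103 = 2007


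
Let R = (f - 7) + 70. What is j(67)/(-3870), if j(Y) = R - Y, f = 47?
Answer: -1/90 ≈ -0.011111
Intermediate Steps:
R = 110 (R = (47 - 7) + 70 = 40 + 70 = 110)
j(Y) = 110 - Y
j(67)/(-3870) = (110 - 1*67)/(-3870) = (110 - 67)*(-1/3870) = 43*(-1/3870) = -1/90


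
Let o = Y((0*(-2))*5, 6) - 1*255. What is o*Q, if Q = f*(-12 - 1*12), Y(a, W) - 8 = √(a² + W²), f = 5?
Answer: 28920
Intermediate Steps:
Y(a, W) = 8 + √(W² + a²) (Y(a, W) = 8 + √(a² + W²) = 8 + √(W² + a²))
Q = -120 (Q = 5*(-12 - 1*12) = 5*(-12 - 12) = 5*(-24) = -120)
o = -241 (o = (8 + √(6² + ((0*(-2))*5)²)) - 1*255 = (8 + √(36 + (0*5)²)) - 255 = (8 + √(36 + 0²)) - 255 = (8 + √(36 + 0)) - 255 = (8 + √36) - 255 = (8 + 6) - 255 = 14 - 255 = -241)
o*Q = -241*(-120) = 28920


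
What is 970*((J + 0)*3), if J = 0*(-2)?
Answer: 0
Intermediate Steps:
J = 0
970*((J + 0)*3) = 970*((0 + 0)*3) = 970*(0*3) = 970*0 = 0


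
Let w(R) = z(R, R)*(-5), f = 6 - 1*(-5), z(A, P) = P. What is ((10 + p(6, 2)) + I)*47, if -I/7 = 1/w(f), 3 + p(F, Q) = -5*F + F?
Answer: -43616/55 ≈ -793.02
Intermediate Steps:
p(F, Q) = -3 - 4*F (p(F, Q) = -3 + (-5*F + F) = -3 - 4*F)
f = 11 (f = 6 + 5 = 11)
w(R) = -5*R (w(R) = R*(-5) = -5*R)
I = 7/55 (I = -7/((-5*11)) = -7/(-55) = -7*(-1/55) = 7/55 ≈ 0.12727)
((10 + p(6, 2)) + I)*47 = ((10 + (-3 - 4*6)) + 7/55)*47 = ((10 + (-3 - 24)) + 7/55)*47 = ((10 - 27) + 7/55)*47 = (-17 + 7/55)*47 = -928/55*47 = -43616/55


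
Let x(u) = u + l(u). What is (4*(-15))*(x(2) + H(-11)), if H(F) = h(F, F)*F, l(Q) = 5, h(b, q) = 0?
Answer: -420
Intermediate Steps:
H(F) = 0 (H(F) = 0*F = 0)
x(u) = 5 + u (x(u) = u + 5 = 5 + u)
(4*(-15))*(x(2) + H(-11)) = (4*(-15))*((5 + 2) + 0) = -60*(7 + 0) = -60*7 = -420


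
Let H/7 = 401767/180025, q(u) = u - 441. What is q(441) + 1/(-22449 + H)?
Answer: -180025/4038568856 ≈ -4.4576e-5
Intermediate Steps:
q(u) = -441 + u
H = 2812369/180025 (H = 7*(401767/180025) = 2812369/180025 ≈ 15.622)
q(441) + 1/(-22449 + H) = (-441 + 441) + 1/(-22449 + 2812369/180025) = 0 + 1/(-4038568856/180025) = 0 - 180025/4038568856 = -180025/4038568856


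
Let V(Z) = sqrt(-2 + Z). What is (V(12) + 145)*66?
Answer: 9570 + 66*sqrt(10) ≈ 9778.7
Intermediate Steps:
(V(12) + 145)*66 = (sqrt(-2 + 12) + 145)*66 = (sqrt(10) + 145)*66 = (145 + sqrt(10))*66 = 9570 + 66*sqrt(10)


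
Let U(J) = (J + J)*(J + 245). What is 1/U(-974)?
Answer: 1/1420092 ≈ 7.0418e-7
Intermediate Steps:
U(J) = 2*J*(245 + J) (U(J) = (2*J)*(245 + J) = 2*J*(245 + J))
1/U(-974) = 1/(2*(-974)*(245 - 974)) = 1/(2*(-974)*(-729)) = 1/1420092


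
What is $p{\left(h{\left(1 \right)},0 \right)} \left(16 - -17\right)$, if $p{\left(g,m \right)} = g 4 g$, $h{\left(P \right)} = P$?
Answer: $132$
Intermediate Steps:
$p{\left(g,m \right)} = 4 g^{2}$ ($p{\left(g,m \right)} = 4 g g = 4 g^{2}$)
$p{\left(h{\left(1 \right)},0 \right)} \left(16 - -17\right) = 4 \cdot 1^{2} \left(16 - -17\right) = 4 \cdot 1 \left(16 + 17\right) = 4 \cdot 33 = 132$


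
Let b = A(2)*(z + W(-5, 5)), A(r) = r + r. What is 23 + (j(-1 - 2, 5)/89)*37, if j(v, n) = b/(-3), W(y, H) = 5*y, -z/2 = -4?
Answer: 8657/267 ≈ 32.423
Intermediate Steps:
z = 8 (z = -2*(-4) = 8)
A(r) = 2*r
b = -68 (b = (2*2)*(8 + 5*(-5)) = 4*(8 - 25) = 4*(-17) = -68)
j(v, n) = 68/3 (j(v, n) = -68/(-3) = -68*(-⅓) = 68/3)
23 + (j(-1 - 2, 5)/89)*37 = 23 + ((68/3)/89)*37 = 23 + ((68/3)*(1/89))*37 = 23 + (68/267)*37 = 23 + 2516/267 = 8657/267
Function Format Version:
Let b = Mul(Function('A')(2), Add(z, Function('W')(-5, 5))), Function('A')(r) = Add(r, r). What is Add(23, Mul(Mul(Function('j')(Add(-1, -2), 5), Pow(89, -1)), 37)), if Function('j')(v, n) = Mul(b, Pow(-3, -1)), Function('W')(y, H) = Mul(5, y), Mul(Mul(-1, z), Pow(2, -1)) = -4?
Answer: Rational(8657, 267) ≈ 32.423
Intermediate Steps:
z = 8 (z = Mul(-2, -4) = 8)
Function('A')(r) = Mul(2, r)
b = -68 (b = Mul(Mul(2, 2), Add(8, Mul(5, -5))) = Mul(4, Add(8, -25)) = Mul(4, -17) = -68)
Function('j')(v, n) = Rational(68, 3) (Function('j')(v, n) = Mul(-68, Pow(-3, -1)) = Mul(-68, Rational(-1, 3)) = Rational(68, 3))
Add(23, Mul(Mul(Function('j')(Add(-1, -2), 5), Pow(89, -1)), 37)) = Add(23, Mul(Mul(Rational(68, 3), Pow(89, -1)), 37)) = Add(23, Mul(Mul(Rational(68, 3), Rational(1, 89)), 37)) = Add(23, Mul(Rational(68, 267), 37)) = Add(23, Rational(2516, 267)) = Rational(8657, 267)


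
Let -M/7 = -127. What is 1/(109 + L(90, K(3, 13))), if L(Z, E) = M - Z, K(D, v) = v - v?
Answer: 1/908 ≈ 0.0011013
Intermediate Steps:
K(D, v) = 0
M = 889 (M = -7*(-127) = 889)
L(Z, E) = 889 - Z
1/(109 + L(90, K(3, 13))) = 1/(109 + (889 - 1*90)) = 1/(109 + (889 - 90)) = 1/(109 + 799) = 1/908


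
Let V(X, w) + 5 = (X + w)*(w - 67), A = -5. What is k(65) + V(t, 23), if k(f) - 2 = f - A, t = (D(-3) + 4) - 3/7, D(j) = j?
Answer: -6791/7 ≈ -970.14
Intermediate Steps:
t = 4/7 (t = (-3 + 4) - 3/7 = 1 - 3*1/7 = 1 - 3/7 = 4/7 ≈ 0.57143)
V(X, w) = -5 + (-67 + w)*(X + w) (V(X, w) = -5 + (X + w)*(w - 67) = -5 + (X + w)*(-67 + w) = -5 + (-67 + w)*(X + w))
k(f) = 7 + f (k(f) = 2 + (f - 1*(-5)) = 2 + (f + 5) = 2 + (5 + f) = 7 + f)
k(65) + V(t, 23) = (7 + 65) + (-5 + 23**2 - 67*4/7 - 67*23 + (4/7)*23) = 72 + (-5 + 529 - 268/7 - 1541 + 92/7) = 72 - 7295/7 = -6791/7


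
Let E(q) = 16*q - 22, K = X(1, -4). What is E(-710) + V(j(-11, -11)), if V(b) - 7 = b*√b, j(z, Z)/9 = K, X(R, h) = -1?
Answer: -11375 - 27*I ≈ -11375.0 - 27.0*I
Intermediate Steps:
K = -1
j(z, Z) = -9 (j(z, Z) = 9*(-1) = -9)
V(b) = 7 + b^(3/2) (V(b) = 7 + b*√b = 7 + b^(3/2))
E(q) = -22 + 16*q
E(-710) + V(j(-11, -11)) = (-22 + 16*(-710)) + (7 + (-9)^(3/2)) = (-22 - 11360) + (7 - 27*I) = -11382 + (7 - 27*I) = -11375 - 27*I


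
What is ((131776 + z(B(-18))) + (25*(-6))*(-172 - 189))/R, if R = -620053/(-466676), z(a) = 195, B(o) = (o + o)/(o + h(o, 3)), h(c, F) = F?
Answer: 12408314828/88579 ≈ 1.4008e+5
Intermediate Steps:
B(o) = 2*o/(3 + o) (B(o) = (o + o)/(o + 3) = (2*o)/(3 + o) = 2*o/(3 + o))
R = 88579/66668 (R = -620053*(-1/466676) = 88579/66668 ≈ 1.3287)
((131776 + z(B(-18))) + (25*(-6))*(-172 - 189))/R = ((131776 + 195) + (25*(-6))*(-172 - 189))/(88579/66668) = (131971 - 150*(-361))*(66668/88579) = (131971 + 54150)*(66668/88579) = 186121*(66668/88579) = 12408314828/88579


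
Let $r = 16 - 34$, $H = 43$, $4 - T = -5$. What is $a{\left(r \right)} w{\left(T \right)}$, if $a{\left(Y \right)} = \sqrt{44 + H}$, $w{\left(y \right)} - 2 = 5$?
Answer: $7 \sqrt{87} \approx 65.292$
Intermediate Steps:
$T = 9$ ($T = 4 - -5 = 4 + 5 = 9$)
$w{\left(y \right)} = 7$ ($w{\left(y \right)} = 2 + 5 = 7$)
$r = -18$ ($r = 16 - 34 = -18$)
$a{\left(Y \right)} = \sqrt{87}$ ($a{\left(Y \right)} = \sqrt{44 + 43} = \sqrt{87}$)
$a{\left(r \right)} w{\left(T \right)} = \sqrt{87} \cdot 7 = 7 \sqrt{87}$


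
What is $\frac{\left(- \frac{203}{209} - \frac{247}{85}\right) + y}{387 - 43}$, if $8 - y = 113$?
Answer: $- \frac{1934203}{6111160} \approx -0.3165$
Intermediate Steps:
$y = -105$ ($y = 8 - 113 = -105$)
$\frac{\left(- \frac{203}{209} - \frac{247}{85}\right) + y}{387 - 43} = \frac{\left(- \frac{203}{209} - \frac{247}{85}\right) - 105}{387 - 43} = \frac{\left(\left(-203\right) \frac{1}{209} - \frac{247}{85}\right) - 105}{344} = \left(\left(- \frac{203}{209} - \frac{247}{85}\right) - 105\right) \frac{1}{344} = \left(- \frac{68878}{17765} - 105\right) \frac{1}{344} = \left(- \frac{1934203}{17765}\right) \frac{1}{344} = - \frac{1934203}{6111160}$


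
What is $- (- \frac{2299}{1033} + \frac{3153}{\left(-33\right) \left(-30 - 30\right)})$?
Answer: $\frac{431657}{681780} \approx 0.63313$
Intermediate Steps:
$- (- \frac{2299}{1033} + \frac{3153}{\left(-33\right) \left(-30 - 30\right)}) = - (\left(-2299\right) \frac{1}{1033} + \frac{3153}{\left(-33\right) \left(-30 - 30\right)}) = - (- \frac{2299}{1033} + \frac{3153}{\left(-33\right) \left(-60\right)}) = - (- \frac{2299}{1033} + \frac{3153}{1980}) = - (- \frac{2299}{1033} + 3153 \cdot \frac{1}{1980}) = - (- \frac{2299}{1033} + \frac{1051}{660}) = \left(-1\right) \left(- \frac{431657}{681780}\right) = \frac{431657}{681780}$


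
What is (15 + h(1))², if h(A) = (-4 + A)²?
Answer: 576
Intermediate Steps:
(15 + h(1))² = (15 + (-4 + 1)²)² = (15 + (-3)²)² = (15 + 9)² = 24² = 576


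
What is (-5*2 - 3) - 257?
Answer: -270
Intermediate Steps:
(-5*2 - 3) - 257 = (-10 - 3) - 257 = -13 - 257 = -270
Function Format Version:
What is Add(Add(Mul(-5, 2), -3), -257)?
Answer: -270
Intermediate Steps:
Add(Add(Mul(-5, 2), -3), -257) = Add(Add(-10, -3), -257) = Add(-13, -257) = -270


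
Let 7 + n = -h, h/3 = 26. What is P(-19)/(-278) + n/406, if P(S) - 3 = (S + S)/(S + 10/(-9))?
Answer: -1159085/5107277 ≈ -0.22695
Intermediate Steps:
h = 78 (h = 3*26 = 78)
P(S) = 3 + 2*S/(-10/9 + S) (P(S) = 3 + (S + S)/(S + 10/(-9)) = 3 + (2*S)/(S + 10*(-⅑)) = 3 + (2*S)/(S - 10/9) = 3 + (2*S)/(-10/9 + S) = 3 + 2*S/(-10/9 + S))
n = -85 (n = -7 - 1*78 = -7 - 78 = -85)
P(-19)/(-278) + n/406 = (15*(-2 + 3*(-19))/(-10 + 9*(-19)))/(-278) - 85/406 = (15*(-2 - 57)/(-10 - 171))*(-1/278) - 85*1/406 = (15*(-59)/(-181))*(-1/278) - 85/406 = (15*(-1/181)*(-59))*(-1/278) - 85/406 = (885/181)*(-1/278) - 85/406 = -885/50318 - 85/406 = -1159085/5107277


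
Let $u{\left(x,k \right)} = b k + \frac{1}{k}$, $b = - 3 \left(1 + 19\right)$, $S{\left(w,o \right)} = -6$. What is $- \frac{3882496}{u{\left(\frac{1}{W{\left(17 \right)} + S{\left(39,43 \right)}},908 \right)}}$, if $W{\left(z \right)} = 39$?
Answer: $\frac{3525306368}{49467839} \approx 71.265$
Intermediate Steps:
$b = -60$ ($b = \left(-3\right) 20 = -60$)
$u{\left(x,k \right)} = \frac{1}{k} - 60 k$ ($u{\left(x,k \right)} = - 60 k + \frac{1}{k} = \frac{1}{k} - 60 k$)
$- \frac{3882496}{u{\left(\frac{1}{W{\left(17 \right)} + S{\left(39,43 \right)}},908 \right)}} = - \frac{3882496}{\frac{1}{908} - 54480} = - \frac{3882496}{- \frac{49467839}{908}} = \left(-3882496\right) \left(- \frac{908}{49467839}\right) = \frac{3525306368}{49467839}$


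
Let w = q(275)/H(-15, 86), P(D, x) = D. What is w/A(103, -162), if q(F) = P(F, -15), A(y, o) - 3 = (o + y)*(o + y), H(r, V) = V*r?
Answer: -55/898872 ≈ -6.1188e-5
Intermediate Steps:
A(y, o) = 3 + (o + y)**2 (A(y, o) = 3 + (o + y)*(o + y) = 3 + (o + y)**2)
q(F) = F
w = -55/258 (w = 275/((86*(-15))) = 275/(-1290) = 275*(-1/1290) = -55/258 ≈ -0.21318)
w/A(103, -162) = -55/(258*(3 + (-162 + 103)**2)) = -55/(258*(3 + (-59)**2)) = -55/(258*(3 + 3481)) = -55/258/3484 = -55/258*1/3484 = -55/898872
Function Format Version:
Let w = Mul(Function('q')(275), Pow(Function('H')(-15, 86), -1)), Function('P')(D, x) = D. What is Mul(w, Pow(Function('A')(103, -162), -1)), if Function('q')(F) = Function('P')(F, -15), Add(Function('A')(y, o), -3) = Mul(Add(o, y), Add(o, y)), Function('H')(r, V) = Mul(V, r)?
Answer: Rational(-55, 898872) ≈ -6.1188e-5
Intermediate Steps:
Function('A')(y, o) = Add(3, Pow(Add(o, y), 2)) (Function('A')(y, o) = Add(3, Mul(Add(o, y), Add(o, y))) = Add(3, Pow(Add(o, y), 2)))
Function('q')(F) = F
w = Rational(-55, 258) (w = Mul(275, Pow(Mul(86, -15), -1)) = Mul(275, Pow(-1290, -1)) = Mul(275, Rational(-1, 1290)) = Rational(-55, 258) ≈ -0.21318)
Mul(w, Pow(Function('A')(103, -162), -1)) = Mul(Rational(-55, 258), Pow(Add(3, Pow(Add(-162, 103), 2)), -1)) = Mul(Rational(-55, 258), Pow(Add(3, Pow(-59, 2)), -1)) = Mul(Rational(-55, 258), Pow(Add(3, 3481), -1)) = Mul(Rational(-55, 258), Pow(3484, -1)) = Mul(Rational(-55, 258), Rational(1, 3484)) = Rational(-55, 898872)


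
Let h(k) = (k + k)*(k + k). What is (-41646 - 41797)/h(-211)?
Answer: -83443/178084 ≈ -0.46856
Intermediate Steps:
h(k) = 4*k**2 (h(k) = (2*k)*(2*k) = 4*k**2)
(-41646 - 41797)/h(-211) = (-41646 - 41797)/((4*(-211)**2)) = -83443/(4*44521) = -83443/178084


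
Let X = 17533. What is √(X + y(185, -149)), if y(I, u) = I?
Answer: √17718 ≈ 133.11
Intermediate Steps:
√(X + y(185, -149)) = √(17533 + 185) = √17718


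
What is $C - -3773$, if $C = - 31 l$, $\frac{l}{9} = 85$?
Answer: $-19942$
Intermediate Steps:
$l = 765$ ($l = 9 \cdot 85 = 765$)
$C = -23715$ ($C = \left(-31\right) 765 = -23715$)
$C - -3773 = -23715 - -3773 = -23715 + 3773 = -19942$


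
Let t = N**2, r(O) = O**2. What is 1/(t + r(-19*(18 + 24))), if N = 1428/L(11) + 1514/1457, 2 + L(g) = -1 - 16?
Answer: 766348489/492223789538056 ≈ 1.5569e-6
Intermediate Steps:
L(g) = -19 (L(g) = -2 + (-1 - 16) = -2 - 17 = -19)
N = -2051830/27683 (N = 1428/(-19) + 1514/1457 = 1428*(-1/19) + 1514*(1/1457) = -1428/19 + 1514/1457 = -2051830/27683 ≈ -74.119)
t = 4210006348900/766348489 (t = (-2051830/27683)**2 = 4210006348900/766348489 ≈ 5493.6)
1/(t + r(-19*(18 + 24))) = 1/(4210006348900/766348489 + (-19*(18 + 24))**2) = 1/(4210006348900/766348489 + (-19*42)**2) = 1/(4210006348900/766348489 + (-798)**2) = 1/(4210006348900/766348489 + 636804) = 1/(492223789538056/766348489) = 766348489/492223789538056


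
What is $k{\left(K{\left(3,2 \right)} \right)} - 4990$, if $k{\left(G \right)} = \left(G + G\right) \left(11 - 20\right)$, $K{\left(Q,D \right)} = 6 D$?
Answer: $-5206$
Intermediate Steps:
$k{\left(G \right)} = - 18 G$ ($k{\left(G \right)} = 2 G \left(-9\right) = - 18 G$)
$k{\left(K{\left(3,2 \right)} \right)} - 4990 = - 18 \cdot 6 \cdot 2 - 4990 = \left(-18\right) 12 - 4990 = -216 - 4990 = -5206$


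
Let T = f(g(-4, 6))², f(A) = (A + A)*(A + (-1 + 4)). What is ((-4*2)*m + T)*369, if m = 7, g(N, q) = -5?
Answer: 126936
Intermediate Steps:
f(A) = 2*A*(3 + A) (f(A) = (2*A)*(A + 3) = (2*A)*(3 + A) = 2*A*(3 + A))
T = 400 (T = (2*(-5)*(3 - 5))² = (2*(-5)*(-2))² = 20² = 400)
((-4*2)*m + T)*369 = (-4*2*7 + 400)*369 = (-8*7 + 400)*369 = (-56 + 400)*369 = 344*369 = 126936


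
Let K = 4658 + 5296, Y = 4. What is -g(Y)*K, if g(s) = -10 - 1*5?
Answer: 149310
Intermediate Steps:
K = 9954
g(s) = -15 (g(s) = -10 - 5 = -15)
-g(Y)*K = -(-15)*9954 = -1*(-149310) = 149310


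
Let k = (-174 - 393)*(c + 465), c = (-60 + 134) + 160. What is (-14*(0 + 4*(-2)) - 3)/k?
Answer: -109/396333 ≈ -0.00027502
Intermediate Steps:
c = 234 (c = 74 + 160 = 234)
k = -396333 (k = (-174 - 393)*(234 + 465) = -567*699 = -396333)
(-14*(0 + 4*(-2)) - 3)/k = (-14*(0 + 4*(-2)) - 3)/(-396333) = (-14*(0 - 8) - 3)*(-1/396333) = (-14*(-8) - 3)*(-1/396333) = (112 - 3)*(-1/396333) = 109*(-1/396333) = -109/396333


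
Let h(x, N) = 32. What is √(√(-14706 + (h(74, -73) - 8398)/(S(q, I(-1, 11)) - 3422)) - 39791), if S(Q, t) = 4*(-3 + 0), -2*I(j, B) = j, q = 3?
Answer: √(-117307409399 + 1717*I*√43347414623)/1717 ≈ 0.30394 + 199.48*I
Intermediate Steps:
I(j, B) = -j/2
S(Q, t) = -12 (S(Q, t) = 4*(-3) = -12)
√(√(-14706 + (h(74, -73) - 8398)/(S(q, I(-1, 11)) - 3422)) - 39791) = √(√(-14706 + (32 - 8398)/(-12 - 3422)) - 39791) = √(√(-14706 - 8366/(-3434)) - 39791) = √(√(-14706 - 8366*(-1/3434)) - 39791) = √(√(-14706 + 4183/1717) - 39791) = √(√(-25246019/1717) - 39791) = √(I*√43347414623/1717 - 39791) = √(-39791 + I*√43347414623/1717)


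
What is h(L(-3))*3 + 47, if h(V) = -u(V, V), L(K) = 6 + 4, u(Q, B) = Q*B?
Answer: -253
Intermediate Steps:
u(Q, B) = B*Q
L(K) = 10
h(V) = -V² (h(V) = -V*V = -V²)
h(L(-3))*3 + 47 = -1*10²*3 + 47 = -1*100*3 + 47 = -100*3 + 47 = -300 + 47 = -253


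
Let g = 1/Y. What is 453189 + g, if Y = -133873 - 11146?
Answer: 65721015590/145019 ≈ 4.5319e+5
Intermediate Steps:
Y = -145019
g = -1/145019 (g = 1/(-145019) = -1/145019 ≈ -6.8957e-6)
453189 + g = 453189 - 1/145019 = 65721015590/145019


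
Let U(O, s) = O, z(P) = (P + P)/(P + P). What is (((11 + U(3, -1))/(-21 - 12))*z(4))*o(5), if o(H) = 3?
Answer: -14/11 ≈ -1.2727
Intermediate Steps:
z(P) = 1 (z(P) = (2*P)/((2*P)) = (2*P)*(1/(2*P)) = 1)
(((11 + U(3, -1))/(-21 - 12))*z(4))*o(5) = (((11 + 3)/(-21 - 12))*1)*3 = ((14/(-33))*1)*3 = ((14*(-1/33))*1)*3 = -14/33*1*3 = -14/33*3 = -14/11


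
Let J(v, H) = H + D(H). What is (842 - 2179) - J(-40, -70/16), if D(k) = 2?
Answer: -10677/8 ≈ -1334.6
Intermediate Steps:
J(v, H) = 2 + H (J(v, H) = H + 2 = 2 + H)
(842 - 2179) - J(-40, -70/16) = (842 - 2179) - (2 - 70/16) = -1337 - (2 - 70*1/16) = -1337 - (2 - 35/8) = -1337 - 1*(-19/8) = -1337 + 19/8 = -10677/8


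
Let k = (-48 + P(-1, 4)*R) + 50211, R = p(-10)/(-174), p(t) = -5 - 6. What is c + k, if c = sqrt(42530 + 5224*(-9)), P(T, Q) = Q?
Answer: 4364203/87 + I*sqrt(4486) ≈ 50163.0 + 66.978*I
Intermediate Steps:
p(t) = -11
R = 11/174 (R = -11/(-174) = -11*(-1/174) = 11/174 ≈ 0.063218)
c = I*sqrt(4486) (c = sqrt(42530 - 47016) = sqrt(-4486) = I*sqrt(4486) ≈ 66.978*I)
k = 4364203/87 (k = (-48 + 4*(11/174)) + 50211 = (-48 + 22/87) + 50211 = -4154/87 + 50211 = 4364203/87 ≈ 50163.)
c + k = I*sqrt(4486) + 4364203/87 = 4364203/87 + I*sqrt(4486)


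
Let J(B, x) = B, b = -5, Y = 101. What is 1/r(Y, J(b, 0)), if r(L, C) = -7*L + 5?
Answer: -1/702 ≈ -0.0014245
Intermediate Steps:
r(L, C) = 5 - 7*L
1/r(Y, J(b, 0)) = 1/(5 - 7*101) = 1/(5 - 707) = 1/(-702) = -1/702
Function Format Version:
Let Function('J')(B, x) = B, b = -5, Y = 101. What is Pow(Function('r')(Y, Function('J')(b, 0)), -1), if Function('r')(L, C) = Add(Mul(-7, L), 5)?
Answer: Rational(-1, 702) ≈ -0.0014245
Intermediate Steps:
Function('r')(L, C) = Add(5, Mul(-7, L))
Pow(Function('r')(Y, Function('J')(b, 0)), -1) = Pow(Add(5, Mul(-7, 101)), -1) = Pow(Add(5, -707), -1) = Pow(-702, -1) = Rational(-1, 702)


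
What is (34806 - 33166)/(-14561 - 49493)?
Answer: -820/32027 ≈ -0.025603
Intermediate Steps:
(34806 - 33166)/(-14561 - 49493) = 1640/(-64054) = 1640*(-1/64054) = -820/32027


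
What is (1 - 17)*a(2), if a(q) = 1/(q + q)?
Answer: -4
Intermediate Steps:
a(q) = 1/(2*q)
(1 - 17)*a(2) = (1 - 17)*((½)/2) = -8/2 = -16*¼ = -4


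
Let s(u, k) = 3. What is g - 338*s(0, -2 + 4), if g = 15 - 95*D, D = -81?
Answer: 6696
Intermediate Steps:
g = 7710 (g = 15 - 95*(-81) = 15 + 7695 = 7710)
g - 338*s(0, -2 + 4) = 7710 - 338*3 = 7710 - 1*1014 = 7710 - 1014 = 6696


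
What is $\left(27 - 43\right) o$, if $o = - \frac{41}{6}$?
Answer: $\frac{328}{3} \approx 109.33$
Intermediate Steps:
$o = - \frac{41}{6}$ ($o = \left(-41\right) \frac{1}{6} = - \frac{41}{6} \approx -6.8333$)
$\left(27 - 43\right) o = \left(27 - 43\right) \left(- \frac{41}{6}\right) = \left(-16\right) \left(- \frac{41}{6}\right) = \frac{328}{3}$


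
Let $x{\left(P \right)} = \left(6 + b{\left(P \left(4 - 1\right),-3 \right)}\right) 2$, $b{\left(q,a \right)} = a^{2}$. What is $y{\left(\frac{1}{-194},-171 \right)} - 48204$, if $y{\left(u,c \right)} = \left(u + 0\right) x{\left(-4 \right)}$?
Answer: $- \frac{4675803}{97} \approx -48204.0$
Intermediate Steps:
$x{\left(P \right)} = 30$ ($x{\left(P \right)} = \left(6 + \left(-3\right)^{2}\right) 2 = \left(6 + 9\right) 2 = 15 \cdot 2 = 30$)
$y{\left(u,c \right)} = 30 u$ ($y{\left(u,c \right)} = \left(u + 0\right) 30 = u 30 = 30 u$)
$y{\left(\frac{1}{-194},-171 \right)} - 48204 = \frac{30}{-194} - 48204 = 30 \left(- \frac{1}{194}\right) - 48204 = - \frac{15}{97} - 48204 = - \frac{4675803}{97}$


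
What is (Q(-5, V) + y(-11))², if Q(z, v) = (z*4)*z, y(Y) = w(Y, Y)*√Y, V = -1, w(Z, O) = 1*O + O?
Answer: 4676 - 4400*I*√11 ≈ 4676.0 - 14593.0*I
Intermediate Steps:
w(Z, O) = 2*O (w(Z, O) = O + O = 2*O)
y(Y) = 2*Y^(3/2) (y(Y) = (2*Y)*√Y = 2*Y^(3/2))
Q(z, v) = 4*z² (Q(z, v) = (4*z)*z = 4*z²)
(Q(-5, V) + y(-11))² = (4*(-5)² + 2*(-11)^(3/2))² = (4*25 + 2*(-11*I*√11))² = (100 - 22*I*√11)²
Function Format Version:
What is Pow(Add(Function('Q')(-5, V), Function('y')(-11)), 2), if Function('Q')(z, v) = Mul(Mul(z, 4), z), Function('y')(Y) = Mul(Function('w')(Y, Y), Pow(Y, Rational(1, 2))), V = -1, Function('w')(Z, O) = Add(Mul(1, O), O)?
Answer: Add(4676, Mul(-4400, I, Pow(11, Rational(1, 2)))) ≈ Add(4676.0, Mul(-14593., I))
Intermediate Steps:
Function('w')(Z, O) = Mul(2, O) (Function('w')(Z, O) = Add(O, O) = Mul(2, O))
Function('y')(Y) = Mul(2, Pow(Y, Rational(3, 2))) (Function('y')(Y) = Mul(Mul(2, Y), Pow(Y, Rational(1, 2))) = Mul(2, Pow(Y, Rational(3, 2))))
Function('Q')(z, v) = Mul(4, Pow(z, 2)) (Function('Q')(z, v) = Mul(Mul(4, z), z) = Mul(4, Pow(z, 2)))
Pow(Add(Function('Q')(-5, V), Function('y')(-11)), 2) = Pow(Add(Mul(4, Pow(-5, 2)), Mul(2, Pow(-11, Rational(3, 2)))), 2) = Pow(Add(Mul(4, 25), Mul(2, Mul(-11, I, Pow(11, Rational(1, 2))))), 2) = Pow(Add(100, Mul(-22, I, Pow(11, Rational(1, 2)))), 2)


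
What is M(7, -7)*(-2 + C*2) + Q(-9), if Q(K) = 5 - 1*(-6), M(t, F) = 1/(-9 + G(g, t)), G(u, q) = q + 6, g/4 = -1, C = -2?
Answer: 19/2 ≈ 9.5000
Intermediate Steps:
g = -4 (g = 4*(-1) = -4)
G(u, q) = 6 + q
M(t, F) = 1/(-3 + t) (M(t, F) = 1/(-9 + (6 + t)) = 1/(-3 + t))
Q(K) = 11 (Q(K) = 5 + 6 = 11)
M(7, -7)*(-2 + C*2) + Q(-9) = (-2 - 2*2)/(-3 + 7) + 11 = (-2 - 4)/4 + 11 = (¼)*(-6) + 11 = -3/2 + 11 = 19/2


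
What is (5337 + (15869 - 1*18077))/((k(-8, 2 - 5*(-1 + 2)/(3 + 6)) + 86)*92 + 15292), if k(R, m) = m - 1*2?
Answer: 4023/29768 ≈ 0.13515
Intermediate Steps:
k(R, m) = -2 + m (k(R, m) = m - 2 = -2 + m)
(5337 + (15869 - 1*18077))/((k(-8, 2 - 5*(-1 + 2)/(3 + 6)) + 86)*92 + 15292) = (5337 + (15869 - 1*18077))/(((-2 + (2 - 5*(-1 + 2)/(3 + 6))) + 86)*92 + 15292) = (5337 + (15869 - 18077))/(((-2 + (2 - 5/9)) + 86)*92 + 15292) = (5337 - 2208)/(((-2 + (2 - 5/9)) + 86)*92 + 15292) = 3129/(((-2 + (2 - 5*1/9)) + 86)*92 + 15292) = 3129/(((-2 + (2 - 5/9)) + 86)*92 + 15292) = 3129/(((-2 + 13/9) + 86)*92 + 15292) = 3129/((-5/9 + 86)*92 + 15292) = 3129/((769/9)*92 + 15292) = 3129/(70748/9 + 15292) = 3129/(208376/9) = 3129*(9/208376) = 4023/29768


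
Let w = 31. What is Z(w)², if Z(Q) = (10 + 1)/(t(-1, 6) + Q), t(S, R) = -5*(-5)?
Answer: 121/3136 ≈ 0.038584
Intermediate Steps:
t(S, R) = 25
Z(Q) = 11/(25 + Q) (Z(Q) = (10 + 1)/(25 + Q) = 11/(25 + Q))
Z(w)² = (11/(25 + 31))² = (11/56)² = 121/3136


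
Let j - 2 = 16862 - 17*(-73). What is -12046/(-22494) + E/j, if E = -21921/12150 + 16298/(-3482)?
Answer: 256125818706437/478594566677250 ≈ 0.53516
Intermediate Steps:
j = 18105 (j = 2 + (16862 - 17*(-73)) = 2 + (16862 - 1*(-1241)) = 2 + (16862 + 1241) = 2 + 18103 = 18105)
E = -45724937/7051050 (E = -21921*1/12150 + 16298*(-1/3482) = -7307/4050 - 8149/1741 = -45724937/7051050 ≈ -6.4848)
-12046/(-22494) + E/j = -12046/(-22494) - 45724937/7051050/18105 = -12046*(-1/22494) - 45724937/7051050*1/18105 = 6023/11247 - 45724937/127659260250 = 256125818706437/478594566677250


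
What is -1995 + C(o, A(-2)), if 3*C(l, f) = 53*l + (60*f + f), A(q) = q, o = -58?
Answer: -9181/3 ≈ -3060.3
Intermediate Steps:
C(l, f) = 53*l/3 + 61*f/3 (C(l, f) = (53*l + (60*f + f))/3 = (53*l + 61*f)/3 = 53*l/3 + 61*f/3)
-1995 + C(o, A(-2)) = -1995 + ((53/3)*(-58) + (61/3)*(-2)) = -1995 + (-3074/3 - 122/3) = -1995 - 3196/3 = -9181/3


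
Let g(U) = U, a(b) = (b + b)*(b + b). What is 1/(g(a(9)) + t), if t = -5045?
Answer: -1/4721 ≈ -0.00021182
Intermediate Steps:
a(b) = 4*b**2 (a(b) = (2*b)*(2*b) = 4*b**2)
1/(g(a(9)) + t) = 1/(4*9**2 - 5045) = 1/(4*81 - 5045) = 1/(324 - 5045) = 1/(-4721) = -1/4721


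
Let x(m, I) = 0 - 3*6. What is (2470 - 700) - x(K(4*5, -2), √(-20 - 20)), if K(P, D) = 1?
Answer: 1788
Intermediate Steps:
x(m, I) = -18 (x(m, I) = 0 - 18 = -18)
(2470 - 700) - x(K(4*5, -2), √(-20 - 20)) = (2470 - 700) - 1*(-18) = 1770 + 18 = 1788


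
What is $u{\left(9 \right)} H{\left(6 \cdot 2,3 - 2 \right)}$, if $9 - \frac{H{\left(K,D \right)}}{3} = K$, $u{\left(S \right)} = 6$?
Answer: $-54$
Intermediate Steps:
$H{\left(K,D \right)} = 27 - 3 K$
$u{\left(9 \right)} H{\left(6 \cdot 2,3 - 2 \right)} = 6 \left(27 - 3 \cdot 6 \cdot 2\right) = 6 \left(27 - 36\right) = 6 \left(-9\right) = -54$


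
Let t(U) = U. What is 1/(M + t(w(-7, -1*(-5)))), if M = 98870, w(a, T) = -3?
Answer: 1/98867 ≈ 1.0115e-5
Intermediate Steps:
1/(M + t(w(-7, -1*(-5)))) = 1/(98870 - 3) = 1/98867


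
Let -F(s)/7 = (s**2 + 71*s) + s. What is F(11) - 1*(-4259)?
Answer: -2132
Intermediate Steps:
F(s) = -504*s - 7*s**2 (F(s) = -7*((s**2 + 71*s) + s) = -7*(s**2 + 72*s) = -504*s - 7*s**2)
F(11) - 1*(-4259) = -7*11*(72 + 11) - 1*(-4259) = -7*11*83 + 4259 = -6391 + 4259 = -2132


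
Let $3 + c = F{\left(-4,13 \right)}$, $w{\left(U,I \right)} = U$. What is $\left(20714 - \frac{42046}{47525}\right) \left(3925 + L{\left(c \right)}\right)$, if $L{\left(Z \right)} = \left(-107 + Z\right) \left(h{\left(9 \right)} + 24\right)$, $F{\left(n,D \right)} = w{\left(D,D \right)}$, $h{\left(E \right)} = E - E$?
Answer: $\frac{1572072113988}{47525} \approx 3.3079 \cdot 10^{7}$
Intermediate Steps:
$h{\left(E \right)} = 0$
$F{\left(n,D \right)} = D$
$c = 10$ ($c = -3 + 13 = 10$)
$L{\left(Z \right)} = -2568 + 24 Z$ ($L{\left(Z \right)} = \left(-107 + Z\right) \left(0 + 24\right) = \left(-107 + Z\right) 24 = -2568 + 24 Z$)
$\left(20714 - \frac{42046}{47525}\right) \left(3925 + L{\left(c \right)}\right) = \left(20714 - \frac{42046}{47525}\right) \left(3925 + \left(-2568 + 24 \cdot 10\right)\right) = \left(20714 - \frac{42046}{47525}\right) \left(3925 + \left(-2568 + 240\right)\right) = \left(20714 - \frac{42046}{47525}\right) \left(3925 - 2328\right) = \frac{984390804}{47525} \cdot 1597 = \frac{1572072113988}{47525}$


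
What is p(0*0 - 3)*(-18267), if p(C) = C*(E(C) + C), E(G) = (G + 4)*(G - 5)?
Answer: -602811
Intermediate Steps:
E(G) = (-5 + G)*(4 + G) (E(G) = (4 + G)*(-5 + G) = (-5 + G)*(4 + G))
p(C) = C*(-20 + C²) (p(C) = C*((-20 + C² - C) + C) = C*(-20 + C²))
p(0*0 - 3)*(-18267) = ((0*0 - 3)*(-20 + (0*0 - 3)²))*(-18267) = ((0 - 3)*(-20 + (0 - 3)²))*(-18267) = -3*(-20 + (-3)²)*(-18267) = -3*(-20 + 9)*(-18267) = -3*(-11)*(-18267) = 33*(-18267) = -602811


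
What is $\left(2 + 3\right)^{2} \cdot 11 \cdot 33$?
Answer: $9075$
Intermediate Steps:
$\left(2 + 3\right)^{2} \cdot 11 \cdot 33 = 5^{2} \cdot 11 \cdot 33 = 25 \cdot 11 \cdot 33 = 275 \cdot 33 = 9075$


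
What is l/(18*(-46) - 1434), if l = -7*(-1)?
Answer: -7/2262 ≈ -0.0030946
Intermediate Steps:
l = 7
l/(18*(-46) - 1434) = 7/(18*(-46) - 1434) = 7/(-828 - 1434) = 7/(-2262) = -1/2262*7 = -7/2262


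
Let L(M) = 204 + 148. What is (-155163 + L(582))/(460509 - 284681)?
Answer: -154811/175828 ≈ -0.88047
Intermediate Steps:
L(M) = 352
(-155163 + L(582))/(460509 - 284681) = (-155163 + 352)/(460509 - 284681) = -154811/175828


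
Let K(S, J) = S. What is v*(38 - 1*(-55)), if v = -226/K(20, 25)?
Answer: -10509/10 ≈ -1050.9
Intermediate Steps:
v = -113/10 (v = -226/20 = -226*1/20 = -113/10 ≈ -11.300)
v*(38 - 1*(-55)) = -113*(38 - 1*(-55))/10 = -113*(38 + 55)/10 = -113/10*93 = -10509/10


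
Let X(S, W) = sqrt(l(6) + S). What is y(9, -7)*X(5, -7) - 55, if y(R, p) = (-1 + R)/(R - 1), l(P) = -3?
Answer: -55 + sqrt(2) ≈ -53.586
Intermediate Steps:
y(R, p) = 1 (y(R, p) = (-1 + R)/(-1 + R) = 1)
X(S, W) = sqrt(-3 + S)
y(9, -7)*X(5, -7) - 55 = 1*sqrt(-3 + 5) - 55 = 1*sqrt(2) - 55 = sqrt(2) - 55 = -55 + sqrt(2)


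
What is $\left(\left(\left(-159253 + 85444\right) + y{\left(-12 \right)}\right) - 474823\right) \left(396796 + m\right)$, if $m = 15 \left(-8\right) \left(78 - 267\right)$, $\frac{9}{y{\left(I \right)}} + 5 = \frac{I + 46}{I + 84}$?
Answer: $- \frac{37512622873840}{163} \approx -2.3014 \cdot 10^{11}$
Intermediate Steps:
$y{\left(I \right)} = \frac{9}{-5 + \frac{46 + I}{84 + I}}$ ($y{\left(I \right)} = \frac{9}{-5 + \frac{I + 46}{I + 84}} = \frac{9}{-5 + \frac{46 + I}{84 + I}}$)
$m = 22680$ ($m = \left(-120\right) \left(-189\right) = 22680$)
$\left(\left(\left(-159253 + 85444\right) + y{\left(-12 \right)}\right) - 474823\right) \left(396796 + m\right) = \left(\left(\left(-159253 + 85444\right) + \frac{9 \left(-84 - -12\right)}{2 \left(187 + 2 \left(-12\right)\right)}\right) - 474823\right) \left(396796 + 22680\right) = \left(\left(-73809 + \frac{9 \left(-84 + 12\right)}{2 \left(187 - 24\right)}\right) - 474823\right) 419476 = \left(\left(-73809 + \frac{9}{2} \cdot \frac{1}{163} \left(-72\right)\right) - 474823\right) 419476 = \left(\left(-73809 - \frac{324}{163}\right) - 474823\right) 419476 = \left(- \frac{12031191}{163} - 474823\right) 419476 = \left(- \frac{89427340}{163}\right) 419476 = - \frac{37512622873840}{163}$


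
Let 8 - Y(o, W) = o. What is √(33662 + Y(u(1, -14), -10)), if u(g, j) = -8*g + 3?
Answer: 5*√1347 ≈ 183.51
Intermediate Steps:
u(g, j) = 3 - 8*g
Y(o, W) = 8 - o
√(33662 + Y(u(1, -14), -10)) = √(33662 + (8 - (3 - 8*1))) = √(33662 + (8 - (3 - 8))) = √(33662 + (8 - 1*(-5))) = √(33662 + (8 + 5)) = √(33662 + 13) = √33675 = 5*√1347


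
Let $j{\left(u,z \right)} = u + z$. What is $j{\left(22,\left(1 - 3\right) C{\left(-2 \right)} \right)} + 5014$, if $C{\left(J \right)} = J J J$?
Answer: $5052$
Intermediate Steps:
$C{\left(J \right)} = J^{3}$ ($C{\left(J \right)} = J^{2} J = J^{3}$)
$j{\left(22,\left(1 - 3\right) C{\left(-2 \right)} \right)} + 5014 = \left(22 + \left(1 - 3\right) \left(-2\right)^{3}\right) + 5014 = \left(22 - -16\right) + 5014 = \left(22 + 16\right) + 5014 = 38 + 5014 = 5052$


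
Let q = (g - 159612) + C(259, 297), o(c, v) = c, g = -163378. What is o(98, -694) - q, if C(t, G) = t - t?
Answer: 323088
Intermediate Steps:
C(t, G) = 0
q = -322990 (q = (-163378 - 159612) + 0 = -322990 + 0 = -322990)
o(98, -694) - q = 98 - 1*(-322990) = 98 + 322990 = 323088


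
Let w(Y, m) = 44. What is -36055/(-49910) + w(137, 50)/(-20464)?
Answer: 18390837/25533956 ≈ 0.72025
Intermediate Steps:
-36055/(-49910) + w(137, 50)/(-20464) = -36055/(-49910) + 44/(-20464) = -36055*(-1/49910) + 44*(-1/20464) = 7211/9982 - 11/5116 = 18390837/25533956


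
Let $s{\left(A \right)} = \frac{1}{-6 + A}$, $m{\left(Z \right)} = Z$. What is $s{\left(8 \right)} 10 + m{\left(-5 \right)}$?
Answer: $0$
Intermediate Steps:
$s{\left(8 \right)} 10 + m{\left(-5 \right)} = \frac{1}{-6 + 8} \cdot 10 - 5 = \frac{1}{2} \cdot 10 - 5 = 5 - 5 = 0$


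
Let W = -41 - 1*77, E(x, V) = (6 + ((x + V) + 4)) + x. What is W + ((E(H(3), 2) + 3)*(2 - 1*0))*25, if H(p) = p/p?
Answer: 732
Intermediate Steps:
H(p) = 1
E(x, V) = 10 + V + 2*x (E(x, V) = (6 + ((V + x) + 4)) + x = (6 + (4 + V + x)) + x = (10 + V + x) + x = 10 + V + 2*x)
W = -118 (W = -41 - 77 = -118)
W + ((E(H(3), 2) + 3)*(2 - 1*0))*25 = -118 + (((10 + 2 + 2*1) + 3)*(2 - 1*0))*25 = -118 + (((10 + 2 + 2) + 3)*(2 + 0))*25 = -118 + ((14 + 3)*2)*25 = -118 + (17*2)*25 = -118 + 34*25 = -118 + 850 = 732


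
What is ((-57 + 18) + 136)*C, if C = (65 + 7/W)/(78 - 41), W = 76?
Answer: 479859/2812 ≈ 170.65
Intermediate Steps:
C = 4947/2812 (C = (65 + 7/76)/(78 - 41) = (65 + 7*(1/76))/37 = (65 + 7/76)*(1/37) = (4947/76)*(1/37) = 4947/2812 ≈ 1.7592)
((-57 + 18) + 136)*C = ((-57 + 18) + 136)*(4947/2812) = (-39 + 136)*(4947/2812) = 97*(4947/2812) = 479859/2812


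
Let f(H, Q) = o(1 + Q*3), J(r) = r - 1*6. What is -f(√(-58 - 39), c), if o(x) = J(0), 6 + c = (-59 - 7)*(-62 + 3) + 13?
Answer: 6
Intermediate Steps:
J(r) = -6 + r (J(r) = r - 6 = -6 + r)
c = 3901 (c = -6 + ((-59 - 7)*(-62 + 3) + 13) = -6 + (-66*(-59) + 13) = -6 + (3894 + 13) = -6 + 3907 = 3901)
o(x) = -6 (o(x) = -6 + 0 = -6)
f(H, Q) = -6
-f(√(-58 - 39), c) = -1*(-6) = 6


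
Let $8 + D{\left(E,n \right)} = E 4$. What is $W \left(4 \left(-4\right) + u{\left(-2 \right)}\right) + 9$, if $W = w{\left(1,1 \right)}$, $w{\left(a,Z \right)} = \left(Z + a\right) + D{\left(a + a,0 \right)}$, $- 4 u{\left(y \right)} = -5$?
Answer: $- \frac{41}{2} \approx -20.5$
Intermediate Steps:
$u{\left(y \right)} = \frac{5}{4}$ ($u{\left(y \right)} = \left(- \frac{1}{4}\right) \left(-5\right) = \frac{5}{4}$)
$D{\left(E,n \right)} = -8 + 4 E$ ($D{\left(E,n \right)} = -8 + E 4 = -8 + 4 E$)
$w{\left(a,Z \right)} = -8 + Z + 9 a$ ($w{\left(a,Z \right)} = \left(Z + a\right) + \left(-8 + 4 \left(a + a\right)\right) = \left(Z + a\right) + \left(-8 + 4 \cdot 2 a\right) = \left(Z + a\right) + \left(-8 + 8 a\right) = -8 + Z + 9 a$)
$W = 2$ ($W = -8 + 1 + 9 \cdot 1 = -8 + 1 + 9 = 2$)
$W \left(4 \left(-4\right) + u{\left(-2 \right)}\right) + 9 = 2 \left(4 \left(-4\right) + \frac{5}{4}\right) + 9 = 2 \left(-16 + \frac{5}{4}\right) + 9 = 2 \left(- \frac{59}{4}\right) + 9 = - \frac{59}{2} + 9 = - \frac{41}{2}$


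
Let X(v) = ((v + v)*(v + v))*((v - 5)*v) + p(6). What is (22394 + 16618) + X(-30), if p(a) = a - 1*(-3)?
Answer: 3819021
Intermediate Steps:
p(a) = 3 + a (p(a) = a + 3 = 3 + a)
X(v) = 9 + 4*v³*(-5 + v) (X(v) = ((v + v)*(v + v))*((v - 5)*v) + (3 + 6) = ((2*v)*(2*v))*((-5 + v)*v) + 9 = (4*v²)*(v*(-5 + v)) + 9 = 4*v³*(-5 + v) + 9 = 9 + 4*v³*(-5 + v))
(22394 + 16618) + X(-30) = (22394 + 16618) + (9 - 20*(-30)³ + 4*(-30)⁴) = 39012 + (9 - 20*(-27000) + 4*810000) = 39012 + (9 + 540000 + 3240000) = 39012 + 3780009 = 3819021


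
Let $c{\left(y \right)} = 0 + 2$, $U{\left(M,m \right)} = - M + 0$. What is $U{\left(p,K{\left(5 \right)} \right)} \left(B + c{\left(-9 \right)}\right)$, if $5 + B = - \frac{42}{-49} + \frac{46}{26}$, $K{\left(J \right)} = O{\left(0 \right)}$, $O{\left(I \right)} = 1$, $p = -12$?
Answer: $- \frac{408}{91} \approx -4.4835$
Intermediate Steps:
$K{\left(J \right)} = 1$
$U{\left(M,m \right)} = - M$
$c{\left(y \right)} = 2$
$B = - \frac{216}{91}$ ($B = -5 + \left(- \frac{42}{-49} + \frac{46}{26}\right) = -5 + \left(\left(-42\right) \left(- \frac{1}{49}\right) + 46 \cdot \frac{1}{26}\right) = -5 + \left(\frac{6}{7} + \frac{23}{13}\right) = -5 + \frac{239}{91} = - \frac{216}{91} \approx -2.3736$)
$U{\left(p,K{\left(5 \right)} \right)} \left(B + c{\left(-9 \right)}\right) = \left(-1\right) \left(-12\right) \left(- \frac{216}{91} + 2\right) = 12 \left(- \frac{34}{91}\right) = - \frac{408}{91}$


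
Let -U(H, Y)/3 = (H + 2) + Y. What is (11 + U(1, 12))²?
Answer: 1156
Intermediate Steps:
U(H, Y) = -6 - 3*H - 3*Y (U(H, Y) = -3*((H + 2) + Y) = -3*((2 + H) + Y) = -3*(2 + H + Y) = -6 - 3*H - 3*Y)
(11 + U(1, 12))² = (11 + (-6 - 3*1 - 3*12))² = (11 + (-6 - 3 - 36))² = (11 - 45)² = (-34)² = 1156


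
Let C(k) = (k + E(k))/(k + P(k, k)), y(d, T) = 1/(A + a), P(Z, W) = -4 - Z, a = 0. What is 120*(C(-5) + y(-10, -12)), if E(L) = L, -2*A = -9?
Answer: 980/3 ≈ 326.67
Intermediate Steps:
A = 9/2 (A = -½*(-9) = 9/2 ≈ 4.5000)
y(d, T) = 2/9 (y(d, T) = 1/(9/2 + 0) = 1/(9/2) = 2/9)
C(k) = -k/2 (C(k) = (k + k)/(k + (-4 - k)) = (2*k)/(-4) = (2*k)*(-¼) = -k/2)
120*(C(-5) + y(-10, -12)) = 120*(-½*(-5) + 2/9) = 120*(5/2 + 2/9) = 120*(49/18) = 980/3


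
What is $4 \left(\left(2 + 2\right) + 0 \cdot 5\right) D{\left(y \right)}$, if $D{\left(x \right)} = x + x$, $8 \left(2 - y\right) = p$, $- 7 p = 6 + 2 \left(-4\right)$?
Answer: $\frac{440}{7} \approx 62.857$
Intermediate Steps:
$p = \frac{2}{7}$ ($p = - \frac{6 + 2 \left(-4\right)}{7} = - \frac{6 - 8}{7} = \left(- \frac{1}{7}\right) \left(-2\right) = \frac{2}{7} \approx 0.28571$)
$y = \frac{55}{28}$ ($y = 2 - \frac{1}{28} = \frac{55}{28} \approx 1.9643$)
$D{\left(x \right)} = 2 x$
$4 \left(\left(2 + 2\right) + 0 \cdot 5\right) D{\left(y \right)} = 4 \left(\left(2 + 2\right) + 0 \cdot 5\right) 2 \cdot \frac{55}{28} = 4 \left(4 + 0\right) \frac{55}{14} = 4 \cdot 4 \cdot \frac{55}{14} = 16 \cdot \frac{55}{14} = \frac{440}{7}$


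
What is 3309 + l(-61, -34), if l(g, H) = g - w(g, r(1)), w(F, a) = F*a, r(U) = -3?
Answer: 3065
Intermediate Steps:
l(g, H) = 4*g (l(g, H) = g - g*(-3) = g - (-3)*g = g + 3*g = 4*g)
3309 + l(-61, -34) = 3309 + 4*(-61) = 3309 - 244 = 3065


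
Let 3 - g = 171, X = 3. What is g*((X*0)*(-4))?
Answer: 0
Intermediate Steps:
g = -168 (g = 3 - 1*171 = 3 - 171 = -168)
g*((X*0)*(-4)) = -168*3*0*(-4) = -0*(-4) = -168*0 = 0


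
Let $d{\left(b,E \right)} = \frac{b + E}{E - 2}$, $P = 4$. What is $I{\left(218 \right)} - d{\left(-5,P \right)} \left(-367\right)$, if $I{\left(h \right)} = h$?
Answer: $\frac{69}{2} \approx 34.5$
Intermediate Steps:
$d{\left(b,E \right)} = \frac{E + b}{-2 + E}$
$I{\left(218 \right)} - d{\left(-5,P \right)} \left(-367\right) = 218 - \frac{4 - 5}{-2 + 4} \left(-367\right) = 218 - \frac{1}{2} \left(-1\right) \left(-367\right) = 218 - \left(- \frac{1}{2}\right) \left(-367\right) = 218 - \frac{367}{2} = \frac{69}{2}$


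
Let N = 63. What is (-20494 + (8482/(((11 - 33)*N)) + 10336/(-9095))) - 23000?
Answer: -16128308249/370755 ≈ -43501.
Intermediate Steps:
(-20494 + (8482/(((11 - 33)*N)) + 10336/(-9095))) - 23000 = (-20494 + (8482/(((11 - 33)*63)) + 10336/(-9095))) - 23000 = (-20494 + (8482/((-22*63)) + 10336*(-1/9095))) - 23000 = (-20494 + (8482/(-1386) - 608/535)) - 23000 = (-20494 + (8482*(-1/1386) - 608/535)) - 23000 = (-20494 + (-4241/693 - 608/535)) - 23000 = (-20494 - 2690279/370755) - 23000 = -7600943249/370755 - 23000 = -16128308249/370755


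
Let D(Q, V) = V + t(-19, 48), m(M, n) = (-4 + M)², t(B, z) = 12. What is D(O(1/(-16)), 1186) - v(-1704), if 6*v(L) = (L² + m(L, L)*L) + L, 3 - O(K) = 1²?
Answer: 828020522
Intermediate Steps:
O(K) = 2 (O(K) = 3 - 1*1² = 3 - 1*1 = 3 - 1 = 2)
v(L) = L/6 + L²/6 + L*(-4 + L)²/6 (v(L) = ((L² + (-4 + L)²*L) + L)/6 = ((L² + L*(-4 + L)²) + L)/6 = (L + L² + L*(-4 + L)²)/6 = L/6 + L²/6 + L*(-4 + L)²/6)
D(Q, V) = 12 + V (D(Q, V) = V + 12 = 12 + V)
D(O(1/(-16)), 1186) - v(-1704) = (12 + 1186) - (-1704)*(1 - 1704 + (-4 - 1704)²)/6 = 1198 - (-1704)*(1 - 1704 + (-1708)²)/6 = 1198 - (-1704)*(1 - 1704 + 2917264)/6 = 1198 - (-1704)*2915561/6 = 1198 - 1*(-828019324) = 1198 + 828019324 = 828020522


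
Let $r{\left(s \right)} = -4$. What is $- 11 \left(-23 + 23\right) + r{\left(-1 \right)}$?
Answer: $-4$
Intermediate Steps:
$- 11 \left(-23 + 23\right) + r{\left(-1 \right)} = - 11 \left(-23 + 23\right) - 4 = \left(-11\right) 0 - 4 = 0 - 4 = -4$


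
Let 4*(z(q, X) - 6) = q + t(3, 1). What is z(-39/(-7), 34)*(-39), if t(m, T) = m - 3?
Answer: -8073/28 ≈ -288.32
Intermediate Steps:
t(m, T) = -3 + m
z(q, X) = 6 + q/4 (z(q, X) = 6 + (q + (-3 + 3))/4 = 6 + (q + 0)/4 = 6 + q/4)
z(-39/(-7), 34)*(-39) = (6 + (-39/(-7))/4)*(-39) = (6 + (-39*(-⅐))/4)*(-39) = (6 + (¼)*(39/7))*(-39) = (6 + 39/28)*(-39) = (207/28)*(-39) = -8073/28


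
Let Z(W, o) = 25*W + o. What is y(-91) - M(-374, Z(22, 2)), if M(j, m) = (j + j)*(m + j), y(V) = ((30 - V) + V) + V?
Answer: 133083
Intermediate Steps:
Z(W, o) = o + 25*W
y(V) = 30 + V
M(j, m) = 2*j*(j + m) (M(j, m) = (2*j)*(j + m) = 2*j*(j + m))
y(-91) - M(-374, Z(22, 2)) = (30 - 91) - 2*(-374)*(-374 + (2 + 25*22)) = -61 - 2*(-374)*(-374 + (2 + 550)) = -61 - 2*(-374)*(-374 + 552) = -61 - 2*(-374)*178 = -61 - 1*(-133144) = -61 + 133144 = 133083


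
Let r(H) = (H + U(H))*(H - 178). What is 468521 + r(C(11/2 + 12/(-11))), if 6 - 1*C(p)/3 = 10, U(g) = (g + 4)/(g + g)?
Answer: 1412213/3 ≈ 4.7074e+5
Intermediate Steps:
U(g) = (4 + g)/(2*g) (U(g) = (4 + g)/((2*g)) = (4 + g)*(1/(2*g)) = (4 + g)/(2*g))
C(p) = -12 (C(p) = 18 - 3*10 = 18 - 30 = -12)
r(H) = (-178 + H)*(H + (4 + H)/(2*H)) (r(H) = (H + (4 + H)/(2*H))*(H - 178) = (H + (4 + H)/(2*H))*(-178 + H) = (-178 + H)*(H + (4 + H)/(2*H)))
468521 + r(C(11/2 + 12/(-11))) = 468521 + (-87 + (-12)² - 356/(-12) - 355/2*(-12)) = 468521 + (-87 + 144 - 356*(-1/12) + 2130) = 468521 + (-87 + 144 + 89/3 + 2130) = 468521 + 6650/3 = 1412213/3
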